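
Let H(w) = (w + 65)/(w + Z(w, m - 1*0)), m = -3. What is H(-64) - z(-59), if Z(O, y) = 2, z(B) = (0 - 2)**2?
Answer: -249/62 ≈ -4.0161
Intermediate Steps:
z(B) = 4 (z(B) = (-2)**2 = 4)
H(w) = (65 + w)/(2 + w) (H(w) = (w + 65)/(w + 2) = (65 + w)/(2 + w))
H(-64) - z(-59) = (65 - 64)/(2 - 64) - 1*4 = 1/(-62) - 4 = -1/62*1 - 4 = -1/62 - 4 = -249/62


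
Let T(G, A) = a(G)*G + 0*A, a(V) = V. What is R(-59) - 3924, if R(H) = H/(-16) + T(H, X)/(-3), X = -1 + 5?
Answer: -243871/48 ≈ -5080.6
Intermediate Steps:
X = 4
T(G, A) = G² (T(G, A) = G*G + 0*A = G² + 0 = G²)
R(H) = -H²/3 - H/16 (R(H) = H/(-16) + H²/(-3) = H*(-1/16) + H²*(-⅓) = -H/16 - H²/3 = -H²/3 - H/16)
R(-59) - 3924 = (1/48)*(-59)*(-3 - 16*(-59)) - 3924 = (1/48)*(-59)*(-3 + 944) - 3924 = (1/48)*(-59)*941 - 3924 = -55519/48 - 3924 = -243871/48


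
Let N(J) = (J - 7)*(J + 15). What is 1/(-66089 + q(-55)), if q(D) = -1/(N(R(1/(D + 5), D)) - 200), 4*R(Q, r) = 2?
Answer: -1203/79505063 ≈ -1.5131e-5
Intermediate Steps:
R(Q, r) = ½ (R(Q, r) = (¼)*2 = ½)
N(J) = (-7 + J)*(15 + J)
q(D) = 4/1203 (q(D) = -1/((-105 + (½)² + 8*(½)) - 200) = -1/((-105 + ¼ + 4) - 200) = -1/(-403/4 - 200) = -1/(-1203/4) = -1*(-4/1203) = 4/1203)
1/(-66089 + q(-55)) = 1/(-66089 + 4/1203) = 1/(-79505063/1203) = -1203/79505063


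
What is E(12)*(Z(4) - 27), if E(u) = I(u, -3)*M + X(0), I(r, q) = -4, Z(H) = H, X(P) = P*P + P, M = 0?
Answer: 0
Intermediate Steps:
X(P) = P + P² (X(P) = P² + P = P + P²)
E(u) = 0 (E(u) = -4*0 + 0*(1 + 0) = 0 + 0*1 = 0 + 0 = 0)
E(12)*(Z(4) - 27) = 0*(4 - 27) = 0*(-23) = 0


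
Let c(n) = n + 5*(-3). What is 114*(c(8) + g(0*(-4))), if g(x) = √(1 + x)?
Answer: -684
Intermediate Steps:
c(n) = -15 + n (c(n) = n - 15 = -15 + n)
114*(c(8) + g(0*(-4))) = 114*((-15 + 8) + √(1 + 0*(-4))) = 114*(-7 + √(1 + 0)) = 114*(-7 + √1) = 114*(-7 + 1) = 114*(-6) = -684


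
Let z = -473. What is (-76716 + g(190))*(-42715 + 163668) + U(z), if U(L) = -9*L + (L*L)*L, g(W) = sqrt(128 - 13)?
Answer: -9384849908 + 120953*sqrt(115) ≈ -9.3836e+9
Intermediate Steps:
g(W) = sqrt(115)
U(L) = L**3 - 9*L (U(L) = -9*L + L**2*L = -9*L + L**3 = L**3 - 9*L)
(-76716 + g(190))*(-42715 + 163668) + U(z) = (-76716 + sqrt(115))*(-42715 + 163668) - 473*(-9 + (-473)**2) = (-76716 + sqrt(115))*120953 - 473*(-9 + 223729) = (-9279030348 + 120953*sqrt(115)) - 473*223720 = (-9279030348 + 120953*sqrt(115)) - 105819560 = -9384849908 + 120953*sqrt(115)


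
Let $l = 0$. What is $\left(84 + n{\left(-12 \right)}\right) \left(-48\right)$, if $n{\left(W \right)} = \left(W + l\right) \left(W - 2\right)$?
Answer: $-12096$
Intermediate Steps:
$n{\left(W \right)} = W \left(-2 + W\right)$ ($n{\left(W \right)} = \left(W + 0\right) \left(W - 2\right) = W \left(-2 + W\right)$)
$\left(84 + n{\left(-12 \right)}\right) \left(-48\right) = \left(84 - 12 \left(-2 - 12\right)\right) \left(-48\right) = \left(84 - -168\right) \left(-48\right) = \left(84 + 168\right) \left(-48\right) = 252 \left(-48\right) = -12096$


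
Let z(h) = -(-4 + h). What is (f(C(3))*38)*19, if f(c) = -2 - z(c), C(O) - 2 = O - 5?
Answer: -4332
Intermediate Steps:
z(h) = 4 - h
C(O) = -3 + O (C(O) = 2 + (O - 5) = 2 + (-5 + O) = -3 + O)
f(c) = -6 + c (f(c) = -2 - (4 - c) = -2 + (-4 + c) = -6 + c)
(f(C(3))*38)*19 = ((-6 + (-3 + 3))*38)*19 = ((-6 + 0)*38)*19 = -6*38*19 = -228*19 = -4332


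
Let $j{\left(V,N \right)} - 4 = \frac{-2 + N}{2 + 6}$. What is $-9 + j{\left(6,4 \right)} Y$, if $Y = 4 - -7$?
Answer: $\frac{151}{4} \approx 37.75$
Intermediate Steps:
$Y = 11$ ($Y = 4 + 7 = 11$)
$j{\left(V,N \right)} = \frac{15}{4} + \frac{N}{8}$ ($j{\left(V,N \right)} = 4 + \frac{-2 + N}{2 + 6} = 4 + \frac{-2 + N}{8} = 4 + \left(-2 + N\right) \frac{1}{8} = 4 + \left(- \frac{1}{4} + \frac{N}{8}\right) = \frac{15}{4} + \frac{N}{8}$)
$-9 + j{\left(6,4 \right)} Y = -9 + \left(\frac{15}{4} + \frac{1}{8} \cdot 4\right) 11 = -9 + \left(\frac{15}{4} + \frac{1}{2}\right) 11 = -9 + \frac{17}{4} \cdot 11 = -9 + \frac{187}{4} = \frac{151}{4}$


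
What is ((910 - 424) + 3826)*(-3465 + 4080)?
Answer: 2651880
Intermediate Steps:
((910 - 424) + 3826)*(-3465 + 4080) = (486 + 3826)*615 = 4312*615 = 2651880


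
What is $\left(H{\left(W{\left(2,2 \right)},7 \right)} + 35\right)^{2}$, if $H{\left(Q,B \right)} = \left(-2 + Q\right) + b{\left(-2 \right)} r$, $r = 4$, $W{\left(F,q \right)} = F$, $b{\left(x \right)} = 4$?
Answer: $2601$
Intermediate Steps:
$H{\left(Q,B \right)} = 14 + Q$ ($H{\left(Q,B \right)} = \left(-2 + Q\right) + 4 \cdot 4 = \left(-2 + Q\right) + 16 = 14 + Q$)
$\left(H{\left(W{\left(2,2 \right)},7 \right)} + 35\right)^{2} = \left(\left(14 + 2\right) + 35\right)^{2} = \left(16 + 35\right)^{2} = 51^{2} = 2601$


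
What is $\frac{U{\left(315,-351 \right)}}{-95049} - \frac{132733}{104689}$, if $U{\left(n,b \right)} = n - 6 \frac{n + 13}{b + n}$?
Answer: $- \frac{37964516852}{29851754283} \approx -1.2718$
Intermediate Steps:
$U{\left(n,b \right)} = n - \frac{6 \left(13 + n\right)}{b + n}$ ($U{\left(n,b \right)} = n - 6 \frac{13 + n}{b + n} = n - \frac{6 \left(13 + n\right)}{b + n}$)
$\frac{U{\left(315,-351 \right)}}{-95049} - \frac{132733}{104689} = \frac{\frac{1}{-351 + 315} \left(-78 + 315^{2} - 1890 - 110565\right)}{-95049} - \frac{132733}{104689} = \frac{-78 + 99225 - 1890 - 110565}{-36} \left(- \frac{1}{95049}\right) - \frac{132733}{104689} = \left(- \frac{1}{36}\right) \left(-13308\right) \left(- \frac{1}{95049}\right) - \frac{132733}{104689} = \frac{1109}{3} \left(- \frac{1}{95049}\right) - \frac{132733}{104689} = - \frac{1109}{285147} - \frac{132733}{104689} = - \frac{37964516852}{29851754283}$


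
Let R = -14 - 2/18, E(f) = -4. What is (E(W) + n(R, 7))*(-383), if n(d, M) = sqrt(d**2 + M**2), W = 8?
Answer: 1532 - 383*sqrt(20098)/9 ≈ -4501.0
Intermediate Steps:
R = -127/9 (R = -14 - 2*1/18 = -14 - 1/9 = -127/9 ≈ -14.111)
n(d, M) = sqrt(M**2 + d**2)
(E(W) + n(R, 7))*(-383) = (-4 + sqrt(7**2 + (-127/9)**2))*(-383) = (-4 + sqrt(49 + 16129/81))*(-383) = (-4 + sqrt(20098/81))*(-383) = (-4 + sqrt(20098)/9)*(-383) = 1532 - 383*sqrt(20098)/9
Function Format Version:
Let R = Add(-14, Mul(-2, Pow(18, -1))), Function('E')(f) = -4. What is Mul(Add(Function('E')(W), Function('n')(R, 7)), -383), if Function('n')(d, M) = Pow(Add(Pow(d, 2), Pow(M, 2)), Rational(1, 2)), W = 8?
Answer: Add(1532, Mul(Rational(-383, 9), Pow(20098, Rational(1, 2)))) ≈ -4501.0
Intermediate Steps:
R = Rational(-127, 9) (R = Add(-14, Mul(-2, Rational(1, 18))) = Add(-14, Rational(-1, 9)) = Rational(-127, 9) ≈ -14.111)
Function('n')(d, M) = Pow(Add(Pow(M, 2), Pow(d, 2)), Rational(1, 2))
Mul(Add(Function('E')(W), Function('n')(R, 7)), -383) = Mul(Add(-4, Pow(Add(Pow(7, 2), Pow(Rational(-127, 9), 2)), Rational(1, 2))), -383) = Mul(Add(-4, Pow(Add(49, Rational(16129, 81)), Rational(1, 2))), -383) = Mul(Add(-4, Pow(Rational(20098, 81), Rational(1, 2))), -383) = Mul(Add(-4, Mul(Rational(1, 9), Pow(20098, Rational(1, 2)))), -383) = Add(1532, Mul(Rational(-383, 9), Pow(20098, Rational(1, 2))))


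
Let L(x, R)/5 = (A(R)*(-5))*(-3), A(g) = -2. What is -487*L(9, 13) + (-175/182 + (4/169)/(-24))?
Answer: 37035862/507 ≈ 73049.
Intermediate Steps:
L(x, R) = -150 (L(x, R) = 5*(-2*(-5)*(-3)) = 5*(10*(-3)) = 5*(-30) = -150)
-487*L(9, 13) + (-175/182 + (4/169)/(-24)) = -487*(-150) + (-175/182 + (4/169)/(-24)) = 73050 + (-175*1/182 + (4*(1/169))*(-1/24)) = 73050 + (-25/26 + (4/169)*(-1/24)) = 73050 + (-25/26 - 1/1014) = 73050 - 488/507 = 37035862/507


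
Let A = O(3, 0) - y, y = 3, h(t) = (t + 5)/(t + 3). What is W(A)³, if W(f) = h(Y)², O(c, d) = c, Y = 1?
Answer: 729/64 ≈ 11.391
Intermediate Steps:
h(t) = (5 + t)/(3 + t)
A = 0 (A = 3 - 1*3 = 3 - 3 = 0)
W(f) = 9/4 (W(f) = ((5 + 1)/(3 + 1))² = (6/4)² = ((¼)*6)² = (3/2)² = 9/4)
W(A)³ = (9/4)³ = 729/64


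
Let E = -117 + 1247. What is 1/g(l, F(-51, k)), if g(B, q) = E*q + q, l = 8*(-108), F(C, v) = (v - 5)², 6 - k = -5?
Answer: 1/40716 ≈ 2.4560e-5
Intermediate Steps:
E = 1130
k = 11 (k = 6 - 1*(-5) = 6 + 5 = 11)
F(C, v) = (-5 + v)²
l = -864
g(B, q) = 1131*q (g(B, q) = 1130*q + q = 1131*q)
1/g(l, F(-51, k)) = 1/(1131*(-5 + 11)²) = 1/(1131*6²) = 1/(1131*36) = 1/40716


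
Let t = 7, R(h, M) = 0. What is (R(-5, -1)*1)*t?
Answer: 0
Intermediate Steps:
(R(-5, -1)*1)*t = (0*1)*7 = 0*7 = 0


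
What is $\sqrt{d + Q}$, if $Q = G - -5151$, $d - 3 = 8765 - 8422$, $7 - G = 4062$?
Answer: $\sqrt{1442} \approx 37.974$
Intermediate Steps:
$G = -4055$ ($G = 7 - 4062 = -4055$)
$d = 346$ ($d = 3 + \left(8765 - 8422\right) = 3 + 343 = 346$)
$Q = 1096$ ($Q = -4055 - -5151 = -4055 + 5151 = 1096$)
$\sqrt{d + Q} = \sqrt{346 + 1096} = \sqrt{1442}$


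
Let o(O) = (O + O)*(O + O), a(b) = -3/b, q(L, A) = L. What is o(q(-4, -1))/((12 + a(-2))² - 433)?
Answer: -256/1003 ≈ -0.25523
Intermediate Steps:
o(O) = 4*O² (o(O) = (2*O)*(2*O) = 4*O²)
o(q(-4, -1))/((12 + a(-2))² - 433) = (4*(-4)²)/((12 - 3/(-2))² - 433) = (4*16)/((12 - 3*(-½))² - 433) = 64/((12 + 3/2)² - 433) = 64/((27/2)² - 433) = 64/(729/4 - 433) = 64/(-1003/4) = -4/1003*64 = -256/1003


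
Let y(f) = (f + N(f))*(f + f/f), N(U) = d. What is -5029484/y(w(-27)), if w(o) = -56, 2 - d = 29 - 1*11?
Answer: -1257371/990 ≈ -1270.1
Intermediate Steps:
d = -16 (d = 2 - (29 - 1*11) = 2 - (29 - 11) = 2 - 1*18 = 2 - 18 = -16)
N(U) = -16
y(f) = (1 + f)*(-16 + f) (y(f) = (f - 16)*(f + f/f) = (-16 + f)*(f + 1) = (-16 + f)*(1 + f) = (1 + f)*(-16 + f))
-5029484/y(w(-27)) = -5029484/(-16 + (-56)**2 - 15*(-56)) = -5029484/(-16 + 3136 + 840) = -5029484/3960 = -5029484*1/3960 = -1257371/990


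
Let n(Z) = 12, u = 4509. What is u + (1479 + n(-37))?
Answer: 6000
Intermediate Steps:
u + (1479 + n(-37)) = 4509 + (1479 + 12) = 4509 + 1491 = 6000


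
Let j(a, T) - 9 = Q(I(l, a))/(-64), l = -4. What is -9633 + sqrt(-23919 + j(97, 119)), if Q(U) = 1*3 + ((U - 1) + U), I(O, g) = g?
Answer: -9633 + I*sqrt(382609)/4 ≈ -9633.0 + 154.64*I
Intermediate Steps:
Q(U) = 2 + 2*U (Q(U) = 3 + ((-1 + U) + U) = 3 + (-1 + 2*U) = 2 + 2*U)
j(a, T) = 287/32 - a/32 (j(a, T) = 9 + (2 + 2*a)/(-64) = 9 + (2 + 2*a)*(-1/64) = 9 + (-1/32 - a/32) = 287/32 - a/32)
-9633 + sqrt(-23919 + j(97, 119)) = -9633 + sqrt(-23919 + (287/32 - 1/32*97)) = -9633 + sqrt(-23919 + (287/32 - 97/32)) = -9633 + sqrt(-23919 + 95/16) = -9633 + sqrt(-382609/16) = -9633 + I*sqrt(382609)/4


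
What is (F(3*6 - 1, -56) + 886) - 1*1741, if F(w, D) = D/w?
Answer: -14591/17 ≈ -858.29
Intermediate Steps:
(F(3*6 - 1, -56) + 886) - 1*1741 = (-56/(3*6 - 1) + 886) - 1*1741 = (-56/(18 - 1) + 886) - 1741 = (-56/17 + 886) - 1741 = 15006/17 - 1741 = -14591/17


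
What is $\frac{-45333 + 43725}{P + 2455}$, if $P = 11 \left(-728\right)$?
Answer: $\frac{536}{1851} \approx 0.28957$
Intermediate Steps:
$P = -8008$
$\frac{-45333 + 43725}{P + 2455} = \frac{-45333 + 43725}{-8008 + 2455} = - \frac{1608}{-5553} = \left(-1608\right) \left(- \frac{1}{5553}\right) = \frac{536}{1851}$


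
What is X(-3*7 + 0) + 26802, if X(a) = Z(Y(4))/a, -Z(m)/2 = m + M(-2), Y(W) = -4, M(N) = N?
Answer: 187610/7 ≈ 26801.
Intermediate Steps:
Z(m) = 4 - 2*m (Z(m) = -2*(m - 2) = -2*(-2 + m) = 4 - 2*m)
X(a) = 12/a (X(a) = (4 - 2*(-4))/a = (4 + 8)/a = 12/a)
X(-3*7 + 0) + 26802 = 12/(-3*7 + 0) + 26802 = 12/(-21 + 0) + 26802 = 12/(-21) + 26802 = 12*(-1/21) + 26802 = -4/7 + 26802 = 187610/7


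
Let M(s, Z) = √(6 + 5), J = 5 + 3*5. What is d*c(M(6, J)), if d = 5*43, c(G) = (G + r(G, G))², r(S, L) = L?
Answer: 9460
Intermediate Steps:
J = 20 (J = 5 + 15 = 20)
M(s, Z) = √11
c(G) = 4*G² (c(G) = (G + G)² = (2*G)² = 4*G²)
d = 215
d*c(M(6, J)) = 215*(4*(√11)²) = 215*(4*11) = 215*44 = 9460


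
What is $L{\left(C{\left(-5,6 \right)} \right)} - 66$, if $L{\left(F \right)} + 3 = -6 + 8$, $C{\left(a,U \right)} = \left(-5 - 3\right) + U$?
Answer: $-67$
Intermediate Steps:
$C{\left(a,U \right)} = -8 + U$
$L{\left(F \right)} = -1$ ($L{\left(F \right)} = -3 + \left(-6 + 8\right) = -3 + 2 = -1$)
$L{\left(C{\left(-5,6 \right)} \right)} - 66 = -1 - 66 = -67$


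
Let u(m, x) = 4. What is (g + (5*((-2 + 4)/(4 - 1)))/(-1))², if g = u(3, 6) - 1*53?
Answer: 24649/9 ≈ 2738.8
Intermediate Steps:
g = -49 (g = 4 - 1*53 = 4 - 53 = -49)
(g + (5*((-2 + 4)/(4 - 1)))/(-1))² = (-49 + (5*((-2 + 4)/(4 - 1)))/(-1))² = (-49 + (5*(2/3))*(-1))² = (-49 + (5*(2*(⅓)))*(-1))² = (-49 + (5*(⅔))*(-1))² = (-49 + (10/3)*(-1))² = (-49 - 10/3)² = (-157/3)² = 24649/9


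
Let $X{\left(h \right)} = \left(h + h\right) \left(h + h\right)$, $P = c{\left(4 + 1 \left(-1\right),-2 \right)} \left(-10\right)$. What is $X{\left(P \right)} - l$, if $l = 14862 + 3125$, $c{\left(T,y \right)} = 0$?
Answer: $-17987$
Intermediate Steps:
$P = 0$ ($P = 0 \left(-10\right) = 0$)
$l = 17987$
$X{\left(h \right)} = 4 h^{2}$ ($X{\left(h \right)} = 2 h 2 h = 4 h^{2}$)
$X{\left(P \right)} - l = 4 \cdot 0^{2} - 17987 = 4 \cdot 0 - 17987 = 0 - 17987 = -17987$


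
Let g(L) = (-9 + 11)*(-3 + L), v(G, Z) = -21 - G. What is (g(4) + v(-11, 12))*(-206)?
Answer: 1648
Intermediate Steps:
g(L) = -6 + 2*L (g(L) = 2*(-3 + L) = -6 + 2*L)
(g(4) + v(-11, 12))*(-206) = ((-6 + 2*4) + (-21 - 1*(-11)))*(-206) = ((-6 + 8) + (-21 + 11))*(-206) = (2 - 10)*(-206) = -8*(-206) = 1648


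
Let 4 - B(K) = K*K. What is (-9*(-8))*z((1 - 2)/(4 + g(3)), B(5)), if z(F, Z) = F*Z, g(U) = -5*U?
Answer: -1512/11 ≈ -137.45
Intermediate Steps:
B(K) = 4 - K² (B(K) = 4 - K*K = 4 - K²)
(-9*(-8))*z((1 - 2)/(4 + g(3)), B(5)) = (-9*(-8))*(((1 - 2)/(4 - 5*3))*(4 - 1*5²)) = 72*((-1/(4 - 15))*(4 - 1*25)) = 72*((-1/(-11))*(4 - 25)) = 72*(-1*(-1/11)*(-21)) = 72*((1/11)*(-21)) = 72*(-21/11) = -1512/11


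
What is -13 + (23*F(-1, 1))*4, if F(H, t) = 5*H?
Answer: -473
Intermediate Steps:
-13 + (23*F(-1, 1))*4 = -13 + (23*(5*(-1)))*4 = -13 + (23*(-5))*4 = -13 - 115*4 = -13 - 460 = -473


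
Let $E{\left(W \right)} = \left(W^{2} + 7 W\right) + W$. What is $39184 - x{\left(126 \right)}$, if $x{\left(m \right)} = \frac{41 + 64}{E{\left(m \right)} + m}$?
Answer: $\frac{6347807}{162} \approx 39184.0$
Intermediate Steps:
$E{\left(W \right)} = W^{2} + 8 W$
$x{\left(m \right)} = \frac{105}{m + m \left(8 + m\right)}$ ($x{\left(m \right)} = \frac{41 + 64}{m \left(8 + m\right) + m} = \frac{105}{m + m \left(8 + m\right)}$)
$39184 - x{\left(126 \right)} = 39184 - \frac{105}{126 \left(9 + 126\right)} = 39184 - 105 \cdot \frac{1}{126} \cdot \frac{1}{135} = 39184 - \frac{1}{162} = \frac{6347807}{162}$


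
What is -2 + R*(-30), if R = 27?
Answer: -812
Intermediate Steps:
-2 + R*(-30) = -2 + 27*(-30) = -2 - 810 = -812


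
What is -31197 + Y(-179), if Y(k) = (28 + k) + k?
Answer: -31527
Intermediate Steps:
Y(k) = 28 + 2*k
-31197 + Y(-179) = -31197 + (28 + 2*(-179)) = -31197 + (28 - 358) = -31197 - 330 = -31527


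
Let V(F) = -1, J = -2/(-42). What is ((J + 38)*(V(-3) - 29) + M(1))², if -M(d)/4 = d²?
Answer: 64288324/49 ≈ 1.3120e+6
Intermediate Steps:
J = 1/21 (J = -2*(-1/42) = 1/21 ≈ 0.047619)
M(d) = -4*d²
((J + 38)*(V(-3) - 29) + M(1))² = ((1/21 + 38)*(-1 - 29) - 4*1²)² = ((799/21)*(-30) - 4*1)² = (-7990/7 - 4)² = (-8018/7)² = 64288324/49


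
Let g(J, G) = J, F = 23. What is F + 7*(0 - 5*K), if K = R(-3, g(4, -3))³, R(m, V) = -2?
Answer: 303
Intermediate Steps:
K = -8 (K = (-2)³ = -8)
F + 7*(0 - 5*K) = 23 + 7*(0 - 5*(-8)) = 23 + 7*(0 + 40) = 23 + 7*40 = 23 + 280 = 303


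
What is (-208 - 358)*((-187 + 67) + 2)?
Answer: 66788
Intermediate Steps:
(-208 - 358)*((-187 + 67) + 2) = -566*(-120 + 2) = -566*(-118) = 66788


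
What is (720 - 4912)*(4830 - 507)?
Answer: -18122016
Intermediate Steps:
(720 - 4912)*(4830 - 507) = -4192*4323 = -18122016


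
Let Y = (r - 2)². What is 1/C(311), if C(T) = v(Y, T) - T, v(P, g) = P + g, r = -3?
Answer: 1/25 ≈ 0.040000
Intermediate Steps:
Y = 25 (Y = (-3 - 2)² = (-5)² = 25)
C(T) = 25 (C(T) = (25 + T) - T = 25)
1/C(311) = 1/25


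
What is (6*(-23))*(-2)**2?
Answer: -552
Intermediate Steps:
(6*(-23))*(-2)**2 = -138*4 = -552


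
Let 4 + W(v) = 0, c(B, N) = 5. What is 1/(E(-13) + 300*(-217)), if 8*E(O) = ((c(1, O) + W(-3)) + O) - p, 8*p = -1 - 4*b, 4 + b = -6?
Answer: -64/4166535 ≈ -1.5360e-5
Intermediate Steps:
b = -10 (b = -4 - 6 = -10)
W(v) = -4 (W(v) = -4 + 0 = -4)
p = 39/8 (p = (-1 - 4*(-10))/8 = (-1 + 40)/8 = (1/8)*39 = 39/8 ≈ 4.8750)
E(O) = -31/64 + O/8 (E(O) = (((5 - 4) + O) - 1*39/8)/8 = ((1 + O) - 39/8)/8 = (-31/8 + O)/8 = -31/64 + O/8)
1/(E(-13) + 300*(-217)) = 1/((-31/64 + (1/8)*(-13)) + 300*(-217)) = 1/((-31/64 - 13/8) - 65100) = 1/(-135/64 - 65100) = 1/(-4166535/64) = -64/4166535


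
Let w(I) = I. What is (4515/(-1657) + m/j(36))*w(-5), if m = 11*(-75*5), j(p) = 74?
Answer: 35846175/122618 ≈ 292.34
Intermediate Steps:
m = -4125 (m = 11*(-375) = -4125)
(4515/(-1657) + m/j(36))*w(-5) = (4515/(-1657) - 4125/74)*(-5) = (4515*(-1/1657) - 4125*1/74)*(-5) = (-4515/1657 - 4125/74)*(-5) = -7169235/122618*(-5) = 35846175/122618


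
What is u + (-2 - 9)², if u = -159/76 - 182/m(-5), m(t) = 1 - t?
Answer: 20195/228 ≈ 88.575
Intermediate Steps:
u = -7393/228 (u = -159/76 - 182/(1 - 1*(-5)) = -159*1/76 - 182/(1 + 5) = -159/76 - 182/6 = -159/76 - 182*⅙ = -159/76 - 91/3 = -7393/228 ≈ -32.425)
u + (-2 - 9)² = -7393/228 + (-2 - 9)² = -7393/228 + (-11)² = -7393/228 + 121 = 20195/228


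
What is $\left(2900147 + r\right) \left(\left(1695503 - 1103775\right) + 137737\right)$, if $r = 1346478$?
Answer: $3097764305625$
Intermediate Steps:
$\left(2900147 + r\right) \left(\left(1695503 - 1103775\right) + 137737\right) = \left(2900147 + 1346478\right) \left(\left(1695503 - 1103775\right) + 137737\right) = 4246625 \left(591728 + 137737\right) = 4246625 \cdot 729465 = 3097764305625$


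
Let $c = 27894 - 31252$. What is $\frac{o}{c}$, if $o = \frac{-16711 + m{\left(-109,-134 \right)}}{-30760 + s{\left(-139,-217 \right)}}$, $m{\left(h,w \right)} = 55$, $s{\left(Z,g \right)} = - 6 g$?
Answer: $- \frac{4164}{24729991} \approx -0.00016838$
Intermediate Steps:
$o = \frac{8328}{14729}$ ($o = \frac{-16711 + 55}{-30760 - -1302} = - \frac{16656}{-30760 + 1302} = - \frac{16656}{-29458} = \left(-16656\right) \left(- \frac{1}{29458}\right) = \frac{8328}{14729} \approx 0.56542$)
$c = -3358$
$\frac{o}{c} = \frac{8328}{14729 \left(-3358\right)} = \frac{8328}{14729} \left(- \frac{1}{3358}\right) = - \frac{4164}{24729991}$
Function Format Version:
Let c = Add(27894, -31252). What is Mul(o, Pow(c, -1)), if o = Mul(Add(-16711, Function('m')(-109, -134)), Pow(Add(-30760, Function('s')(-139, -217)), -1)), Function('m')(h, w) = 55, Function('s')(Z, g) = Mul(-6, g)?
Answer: Rational(-4164, 24729991) ≈ -0.00016838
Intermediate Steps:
o = Rational(8328, 14729) (o = Mul(Add(-16711, 55), Pow(Add(-30760, Mul(-6, -217)), -1)) = Mul(-16656, Pow(Add(-30760, 1302), -1)) = Mul(-16656, Pow(-29458, -1)) = Mul(-16656, Rational(-1, 29458)) = Rational(8328, 14729) ≈ 0.56542)
c = -3358
Mul(o, Pow(c, -1)) = Mul(Rational(8328, 14729), Pow(-3358, -1)) = Mul(Rational(8328, 14729), Rational(-1, 3358)) = Rational(-4164, 24729991)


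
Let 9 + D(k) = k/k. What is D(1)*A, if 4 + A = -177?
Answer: 1448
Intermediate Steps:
A = -181 (A = -4 - 177 = -181)
D(k) = -8 (D(k) = -9 + k/k = -9 + 1 = -8)
D(1)*A = -8*(-181) = 1448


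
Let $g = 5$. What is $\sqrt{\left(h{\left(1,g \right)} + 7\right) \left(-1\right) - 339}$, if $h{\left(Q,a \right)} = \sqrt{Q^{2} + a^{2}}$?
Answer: $\sqrt{-346 - \sqrt{26}} \approx 18.738 i$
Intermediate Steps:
$\sqrt{\left(h{\left(1,g \right)} + 7\right) \left(-1\right) - 339} = \sqrt{\left(\sqrt{1^{2} + 5^{2}} + 7\right) \left(-1\right) - 339} = \sqrt{\left(\sqrt{1 + 25} + 7\right) \left(-1\right) - 339} = \sqrt{\left(\sqrt{26} + 7\right) \left(-1\right) - 339} = \sqrt{\left(7 + \sqrt{26}\right) \left(-1\right) - 339} = \sqrt{\left(-7 - \sqrt{26}\right) - 339} = \sqrt{-346 - \sqrt{26}}$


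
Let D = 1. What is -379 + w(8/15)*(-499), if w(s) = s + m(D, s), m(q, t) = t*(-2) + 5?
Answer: -39118/15 ≈ -2607.9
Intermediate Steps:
m(q, t) = 5 - 2*t (m(q, t) = -2*t + 5 = 5 - 2*t)
w(s) = 5 - s (w(s) = s + (5 - 2*s) = 5 - s)
-379 + w(8/15)*(-499) = -379 + (5 - 8/15)*(-499) = -379 + (67/15)*(-499) = -379 - 33433/15 = -39118/15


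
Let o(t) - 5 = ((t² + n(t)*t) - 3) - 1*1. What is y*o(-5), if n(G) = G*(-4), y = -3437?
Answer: 254338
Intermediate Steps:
n(G) = -4*G
o(t) = 1 - 3*t² (o(t) = 5 + (((t² + (-4*t)*t) - 3) - 1*1) = 5 + (((t² - 4*t²) - 3) - 1) = 5 + ((-3*t² - 3) - 1) = 5 + ((-3 - 3*t²) - 1) = 5 + (-4 - 3*t²) = 1 - 3*t²)
y*o(-5) = -3437*(1 - 3*(-5)²) = -3437*(1 - 3*25) = -3437*(1 - 75) = -3437*(-74) = 254338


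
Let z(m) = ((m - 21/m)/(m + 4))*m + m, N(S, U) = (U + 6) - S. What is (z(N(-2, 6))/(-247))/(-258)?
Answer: 427/1147068 ≈ 0.00037225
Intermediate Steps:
N(S, U) = 6 + U - S (N(S, U) = (6 + U) - S = 6 + U - S)
z(m) = m + m*(m - 21/m)/(4 + m) (z(m) = ((m - 21/m)/(4 + m))*m + m = m*(m - 21/m)/(4 + m) + m = m + m*(m - 21/m)/(4 + m))
(z(N(-2, 6))/(-247))/(-258) = (((-21 + 2*(6 + 6 - 1*(-2))² + 4*(6 + 6 - 1*(-2)))/(4 + (6 + 6 - 1*(-2))))/(-247))/(-258) = (((-21 + 2*(6 + 6 + 2)² + 4*(6 + 6 + 2))/(4 + (6 + 6 + 2)))*(-1/247))*(-1/258) = (((-21 + 2*14² + 4*14)/(4 + 14))*(-1/247))*(-1/258) = (((-21 + 2*196 + 56)/18)*(-1/247))*(-1/258) = (((-21 + 392 + 56)/18)*(-1/247))*(-1/258) = (((1/18)*427)*(-1/247))*(-1/258) = ((427/18)*(-1/247))*(-1/258) = -427/4446*(-1/258) = 427/1147068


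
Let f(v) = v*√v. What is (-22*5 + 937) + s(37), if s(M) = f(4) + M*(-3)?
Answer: 724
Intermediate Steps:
f(v) = v^(3/2)
s(M) = 8 - 3*M (s(M) = 4^(3/2) + M*(-3) = 8 - 3*M)
(-22*5 + 937) + s(37) = (-22*5 + 937) + (8 - 3*37) = (-110 + 937) + (8 - 111) = 827 - 103 = 724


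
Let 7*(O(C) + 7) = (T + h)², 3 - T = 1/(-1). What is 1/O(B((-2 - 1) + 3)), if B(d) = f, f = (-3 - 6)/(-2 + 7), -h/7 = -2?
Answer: 7/275 ≈ 0.025455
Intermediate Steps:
h = 14 (h = -7*(-2) = 14)
f = -9/5 ≈ -1.8000
B(d) = -9/5
T = 4 (T = 3 - 1/(-1) = 3 - 1*(-1) = 3 + 1 = 4)
O(C) = 275/7 (O(C) = -7 + (4 + 14)²/7 = -7 + (⅐)*18² = -7 + (⅐)*324 = -7 + 324/7 = 275/7)
1/O(B((-2 - 1) + 3)) = 1/(275/7) = 7/275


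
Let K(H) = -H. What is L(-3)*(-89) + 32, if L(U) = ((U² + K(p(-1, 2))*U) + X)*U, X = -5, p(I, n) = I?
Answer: 299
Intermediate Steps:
L(U) = U*(-5 + U + U²) (L(U) = ((U² + (-1*(-1))*U) - 5)*U = ((U² + 1*U) - 5)*U = ((U² + U) - 5)*U = ((U + U²) - 5)*U = (-5 + U + U²)*U = U*(-5 + U + U²))
L(-3)*(-89) + 32 = -3*(-5 - 3 + (-3)²)*(-89) + 32 = -3*(-5 - 3 + 9)*(-89) + 32 = -3*1*(-89) + 32 = -3*(-89) + 32 = 267 + 32 = 299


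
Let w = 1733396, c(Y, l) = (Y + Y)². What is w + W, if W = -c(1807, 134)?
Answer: -11327600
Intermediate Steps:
c(Y, l) = 4*Y² (c(Y, l) = (2*Y)² = 4*Y²)
W = -13060996 (W = -4*1807² = -4*3265249 = -1*13060996 = -13060996)
w + W = 1733396 - 13060996 = -11327600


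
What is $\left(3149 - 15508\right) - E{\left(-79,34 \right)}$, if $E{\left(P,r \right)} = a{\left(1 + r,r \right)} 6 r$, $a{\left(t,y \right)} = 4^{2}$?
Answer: $-15623$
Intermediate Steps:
$a{\left(t,y \right)} = 16$
$E{\left(P,r \right)} = 96 r$ ($E{\left(P,r \right)} = 16 \cdot 6 r = 96 r$)
$\left(3149 - 15508\right) - E{\left(-79,34 \right)} = \left(3149 - 15508\right) - 96 \cdot 34 = -12359 - 3264 = -15623$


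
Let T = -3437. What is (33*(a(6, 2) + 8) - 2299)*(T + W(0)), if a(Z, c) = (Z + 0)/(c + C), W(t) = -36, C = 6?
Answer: 27926393/4 ≈ 6.9816e+6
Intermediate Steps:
a(Z, c) = Z/(6 + c) (a(Z, c) = (Z + 0)/(c + 6) = Z/(6 + c))
(33*(a(6, 2) + 8) - 2299)*(T + W(0)) = (33*(6/(6 + 2) + 8) - 2299)*(-3437 - 36) = (33*(6/8 + 8) - 2299)*(-3473) = (33*(6*(1/8) + 8) - 2299)*(-3473) = (33*(3/4 + 8) - 2299)*(-3473) = (33*(35/4) - 2299)*(-3473) = (1155/4 - 2299)*(-3473) = -8041/4*(-3473) = 27926393/4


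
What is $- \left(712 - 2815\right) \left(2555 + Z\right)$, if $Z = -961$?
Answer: $3352182$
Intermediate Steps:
$- \left(712 - 2815\right) \left(2555 + Z\right) = - \left(712 - 2815\right) \left(2555 - 961\right) = - \left(-2103\right) 1594 = \left(-1\right) \left(-3352182\right) = 3352182$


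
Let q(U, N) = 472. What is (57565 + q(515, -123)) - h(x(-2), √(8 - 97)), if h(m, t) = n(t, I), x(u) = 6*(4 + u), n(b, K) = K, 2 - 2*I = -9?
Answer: 116063/2 ≈ 58032.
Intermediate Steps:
I = 11/2 (I = 1 - ½*(-9) = 1 + 9/2 = 11/2 ≈ 5.5000)
x(u) = 24 + 6*u
h(m, t) = 11/2
(57565 + q(515, -123)) - h(x(-2), √(8 - 97)) = (57565 + 472) - 1*11/2 = 58037 - 11/2 = 116063/2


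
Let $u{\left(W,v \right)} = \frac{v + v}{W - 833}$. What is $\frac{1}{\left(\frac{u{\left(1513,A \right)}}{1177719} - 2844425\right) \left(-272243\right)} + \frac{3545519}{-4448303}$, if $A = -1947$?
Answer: $- \frac{6007593445565584687807393}{7537287473775496367698061} \approx -0.79705$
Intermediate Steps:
$u{\left(W,v \right)} = \frac{2 v}{-833 + W}$
$\frac{1}{\left(\frac{u{\left(1513,A \right)}}{1177719} - 2844425\right) \left(-272243\right)} + \frac{3545519}{-4448303} = \frac{1}{\left(\frac{2 \left(-1947\right) \frac{1}{-833 + 1513}}{1177719} - 2844425\right) \left(-272243\right)} + \frac{3545519}{-4448303} = \frac{1}{2 \left(-1947\right) \frac{1}{680} \cdot \frac{1}{1177719} - 2844425} \left(- \frac{1}{272243}\right) + 3545519 \left(- \frac{1}{4448303}\right) = \frac{1}{2 \left(-1947\right) \frac{1}{680} \cdot \frac{1}{1177719} - 2844425} \left(- \frac{1}{272243}\right) - \frac{3545519}{4448303} = \frac{1}{\left(- \frac{1947}{340}\right) \frac{1}{1177719} - 2844425} \left(- \frac{1}{272243}\right) - \frac{3545519}{4448303} = \frac{1}{- \frac{649}{133474820} - 2844425} \left(- \frac{1}{272243}\right) - \frac{3545519}{4448303} = \frac{1}{- \frac{379659114879149}{133474820}} \left(- \frac{1}{272243}\right) - \frac{3545519}{4448303} = \left(- \frac{133474820}{379659114879149}\right) \left(- \frac{1}{272243}\right) - \frac{3545519}{4448303} = \frac{133474820}{103359536412044161207} - \frac{3545519}{4448303} = - \frac{6007593445565584687807393}{7537287473775496367698061}$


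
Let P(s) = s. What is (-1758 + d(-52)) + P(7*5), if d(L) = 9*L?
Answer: -2191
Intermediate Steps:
(-1758 + d(-52)) + P(7*5) = (-1758 + 9*(-52)) + 7*5 = (-1758 - 468) + 35 = -2226 + 35 = -2191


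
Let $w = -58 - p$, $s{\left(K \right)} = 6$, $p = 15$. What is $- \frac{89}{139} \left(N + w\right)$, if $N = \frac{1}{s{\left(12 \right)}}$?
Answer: $\frac{38893}{834} \approx 46.634$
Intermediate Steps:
$w = -73$ ($w = -58 - 15 = -73$)
$N = \frac{1}{6} \approx 0.16667$
$- \frac{89}{139} \left(N + w\right) = - \frac{89}{139} \left(\frac{1}{6} - 73\right) = \left(-89\right) \frac{1}{139} \left(- \frac{437}{6}\right) = \left(- \frac{89}{139}\right) \left(- \frac{437}{6}\right) = \frac{38893}{834}$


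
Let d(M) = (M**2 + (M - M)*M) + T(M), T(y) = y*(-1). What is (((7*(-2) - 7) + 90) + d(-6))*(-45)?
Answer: -4995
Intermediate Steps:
T(y) = -y
d(M) = M**2 - M (d(M) = (M**2 + (M - M)*M) - M = (M**2 + 0*M) - M = (M**2 + 0) - M = M**2 - M)
(((7*(-2) - 7) + 90) + d(-6))*(-45) = (((7*(-2) - 7) + 90) - 6*(-1 - 6))*(-45) = (((-14 - 7) + 90) - 6*(-7))*(-45) = ((-21 + 90) + 42)*(-45) = (69 + 42)*(-45) = 111*(-45) = -4995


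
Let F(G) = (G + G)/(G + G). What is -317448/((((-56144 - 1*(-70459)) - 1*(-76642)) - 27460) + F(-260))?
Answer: -52908/10583 ≈ -4.9993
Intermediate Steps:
F(G) = 1 (F(G) = (2*G)/((2*G)) = (2*G)*(1/(2*G)) = 1)
-317448/((((-56144 - 1*(-70459)) - 1*(-76642)) - 27460) + F(-260)) = -317448/((((-56144 - 1*(-70459)) - 1*(-76642)) - 27460) + 1) = -317448/((((-56144 + 70459) + 76642) - 27460) + 1) = -317448/(((14315 + 76642) - 27460) + 1) = -317448/((90957 - 27460) + 1) = -317448/(63497 + 1) = -317448/63498 = -317448*1/63498 = -52908/10583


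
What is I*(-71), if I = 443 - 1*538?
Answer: 6745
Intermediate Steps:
I = -95 (I = 443 - 538 = -95)
I*(-71) = -95*(-71) = 6745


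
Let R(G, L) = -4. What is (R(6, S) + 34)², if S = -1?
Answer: 900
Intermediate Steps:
(R(6, S) + 34)² = (-4 + 34)² = 30² = 900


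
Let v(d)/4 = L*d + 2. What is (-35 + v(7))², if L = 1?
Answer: 1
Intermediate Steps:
v(d) = 8 + 4*d (v(d) = 4*(1*d + 2) = 4*(d + 2) = 4*(2 + d) = 8 + 4*d)
(-35 + v(7))² = (-35 + (8 + 4*7))² = (-35 + (8 + 28))² = (-35 + 36)² = 1² = 1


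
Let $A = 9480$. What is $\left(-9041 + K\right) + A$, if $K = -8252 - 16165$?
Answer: $-23978$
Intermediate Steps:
$K = -24417$ ($K = -8252 - 16165 = -24417$)
$\left(-9041 + K\right) + A = \left(-9041 - 24417\right) + 9480 = -33458 + 9480 = -23978$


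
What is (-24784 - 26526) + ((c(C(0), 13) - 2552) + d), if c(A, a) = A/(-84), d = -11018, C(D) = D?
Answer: -64880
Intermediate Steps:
c(A, a) = -A/84 (c(A, a) = A*(-1/84) = -A/84)
(-24784 - 26526) + ((c(C(0), 13) - 2552) + d) = (-24784 - 26526) + ((-1/84*0 - 2552) - 11018) = -51310 + ((0 - 2552) - 11018) = -51310 + (-2552 - 11018) = -51310 - 13570 = -64880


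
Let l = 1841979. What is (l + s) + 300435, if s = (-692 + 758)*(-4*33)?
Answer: 2133702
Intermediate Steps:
s = -8712 (s = 66*(-132) = -8712)
(l + s) + 300435 = (1841979 - 8712) + 300435 = 1833267 + 300435 = 2133702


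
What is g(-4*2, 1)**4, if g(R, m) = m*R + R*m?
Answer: 65536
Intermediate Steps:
g(R, m) = 2*R*m (g(R, m) = R*m + R*m = 2*R*m)
g(-4*2, 1)**4 = (2*(-4*2)*1)**4 = (2*(-8)*1)**4 = (-16)**4 = 65536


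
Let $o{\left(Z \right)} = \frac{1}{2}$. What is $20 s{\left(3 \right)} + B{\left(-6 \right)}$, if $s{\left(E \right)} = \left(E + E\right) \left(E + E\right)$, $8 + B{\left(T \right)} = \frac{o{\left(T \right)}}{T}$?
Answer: $\frac{8543}{12} \approx 711.92$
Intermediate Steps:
$o{\left(Z \right)} = \frac{1}{2}$
$B{\left(T \right)} = -8 + \frac{1}{2 T}$
$s{\left(E \right)} = 4 E^{2}$ ($s{\left(E \right)} = 2 E 2 E = 4 E^{2}$)
$20 s{\left(3 \right)} + B{\left(-6 \right)} = 20 \cdot 4 \cdot 3^{2} - \left(8 - \frac{1}{2 \left(-6\right)}\right) = 20 \cdot 4 \cdot 9 + \left(-8 + \frac{1}{2} \left(- \frac{1}{6}\right)\right) = 20 \cdot 36 - \frac{97}{12} = 720 - \frac{97}{12} = \frac{8543}{12}$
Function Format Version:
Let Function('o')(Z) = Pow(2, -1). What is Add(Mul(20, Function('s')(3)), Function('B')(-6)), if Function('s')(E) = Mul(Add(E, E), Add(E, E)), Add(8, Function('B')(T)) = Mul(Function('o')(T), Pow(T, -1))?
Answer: Rational(8543, 12) ≈ 711.92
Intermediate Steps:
Function('o')(Z) = Rational(1, 2)
Function('B')(T) = Add(-8, Mul(Rational(1, 2), Pow(T, -1)))
Function('s')(E) = Mul(4, Pow(E, 2)) (Function('s')(E) = Mul(Mul(2, E), Mul(2, E)) = Mul(4, Pow(E, 2)))
Add(Mul(20, Function('s')(3)), Function('B')(-6)) = Add(Mul(20, Mul(4, Pow(3, 2))), Add(-8, Mul(Rational(1, 2), Pow(-6, -1)))) = Add(Mul(20, Mul(4, 9)), Add(-8, Mul(Rational(1, 2), Rational(-1, 6)))) = Add(Mul(20, 36), Add(-8, Rational(-1, 12))) = Add(720, Rational(-97, 12)) = Rational(8543, 12)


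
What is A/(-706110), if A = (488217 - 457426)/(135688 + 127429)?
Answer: -30791/185789544870 ≈ -1.6573e-7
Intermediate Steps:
A = 30791/263117 ≈ 0.11702
A/(-706110) = (30791/263117)/(-706110) = (30791/263117)*(-1/706110) = -30791/185789544870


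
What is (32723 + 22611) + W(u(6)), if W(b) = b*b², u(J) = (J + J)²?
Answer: 3041318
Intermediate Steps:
u(J) = 4*J² (u(J) = (2*J)² = 4*J²)
W(b) = b³
(32723 + 22611) + W(u(6)) = (32723 + 22611) + (4*6²)³ = 55334 + (4*36)³ = 55334 + 144³ = 55334 + 2985984 = 3041318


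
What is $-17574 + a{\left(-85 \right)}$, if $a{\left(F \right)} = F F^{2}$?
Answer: $-631699$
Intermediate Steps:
$a{\left(F \right)} = F^{3}$
$-17574 + a{\left(-85 \right)} = -17574 + \left(-85\right)^{3} = -17574 - 614125 = -631699$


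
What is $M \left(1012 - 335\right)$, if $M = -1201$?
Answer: $-813077$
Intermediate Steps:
$M \left(1012 - 335\right) = - 1201 \left(1012 - 335\right) = \left(-1201\right) 677 = -813077$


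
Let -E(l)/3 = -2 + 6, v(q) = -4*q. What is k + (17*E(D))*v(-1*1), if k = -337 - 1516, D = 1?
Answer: -2669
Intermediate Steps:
E(l) = -12 (E(l) = -3*(-2 + 6) = -3*4 = -12)
k = -1853
k + (17*E(D))*v(-1*1) = -1853 + (17*(-12))*(-(-4)) = -1853 - (-816)*(-1) = -1853 - 204*4 = -1853 - 816 = -2669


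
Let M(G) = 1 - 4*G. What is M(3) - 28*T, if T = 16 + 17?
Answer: -935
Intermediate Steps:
T = 33
M(3) - 28*T = (1 - 4*3) - 28*33 = (1 - 12) - 924 = -11 - 924 = -935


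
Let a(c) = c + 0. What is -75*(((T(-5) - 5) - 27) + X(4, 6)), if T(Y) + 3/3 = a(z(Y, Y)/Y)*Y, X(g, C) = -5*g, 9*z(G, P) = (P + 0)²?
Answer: 11300/3 ≈ 3766.7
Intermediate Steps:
z(G, P) = P²/9 (z(G, P) = (P + 0)²/9 = P²/9)
a(c) = c
T(Y) = -1 + Y²/9 (T(Y) = -1 + ((Y²/9)/Y)*Y = -1 + (Y/9)*Y = -1 + Y²/9)
-75*(((T(-5) - 5) - 27) + X(4, 6)) = -75*((((-1 + (⅑)*(-5)²) - 5) - 27) - 5*4) = -75*((((-1 + (⅑)*25) - 5) - 27) - 20) = -75*((((-1 + 25/9) - 5) - 27) - 20) = -75*(((16/9 - 5) - 27) - 20) = -75*((-29/9 - 27) - 20) = -75*(-272/9 - 20) = -75*(-452/9) = 11300/3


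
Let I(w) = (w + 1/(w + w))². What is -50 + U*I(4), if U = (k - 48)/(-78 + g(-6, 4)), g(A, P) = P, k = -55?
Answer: -124633/4736 ≈ -26.316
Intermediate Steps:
I(w) = (w + 1/(2*w))²
U = 103/74 (U = (-55 - 48)/(-78 + 4) = -103/(-74) = -103*(-1/74) = 103/74 ≈ 1.3919)
-50 + U*I(4) = -50 + 103*((¼)*(1 + 2*4²)²/4²)/74 = -50 + 103*((¼)*(1/16)*(1 + 2*16)²)/74 = -50 + 103*((¼)*(1/16)*(1 + 32)²)/74 = -50 + 103*((¼)*(1/16)*33²)/74 = -50 + 103*((¼)*(1/16)*1089)/74 = -50 + (103/74)*(1089/64) = -50 + 112167/4736 = -124633/4736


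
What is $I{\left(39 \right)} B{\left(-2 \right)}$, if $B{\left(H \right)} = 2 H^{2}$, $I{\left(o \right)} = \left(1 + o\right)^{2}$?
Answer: $12800$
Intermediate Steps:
$I{\left(39 \right)} B{\left(-2 \right)} = \left(1 + 39\right)^{2} \cdot 2 \left(-2\right)^{2} = 40^{2} \cdot 2 \cdot 4 = 1600 \cdot 8 = 12800$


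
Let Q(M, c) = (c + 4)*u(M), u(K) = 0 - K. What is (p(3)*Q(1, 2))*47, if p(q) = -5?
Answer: 1410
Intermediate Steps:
u(K) = -K
Q(M, c) = -M*(4 + c) (Q(M, c) = (c + 4)*(-M) = (4 + c)*(-M) = -M*(4 + c))
(p(3)*Q(1, 2))*47 = -(-5)*(4 + 2)*47 = -(-5)*6*47 = -5*(-6)*47 = 30*47 = 1410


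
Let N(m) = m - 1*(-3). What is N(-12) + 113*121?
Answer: 13664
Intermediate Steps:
N(m) = 3 + m (N(m) = m + 3 = 3 + m)
N(-12) + 113*121 = (3 - 12) + 113*121 = -9 + 13673 = 13664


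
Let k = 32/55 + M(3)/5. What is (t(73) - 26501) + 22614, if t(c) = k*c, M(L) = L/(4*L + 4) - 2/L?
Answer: -10168021/2640 ≈ -3851.5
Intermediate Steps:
M(L) = -2/L + L/(4 + 4*L) (M(L) = L/(4 + 4*L) - 2/L = -2/L + L/(4 + 4*L))
k = 1283/2640 (k = 32/55 + ((1/4)*(-8 + 3**2 - 8*3)/(3*(1 + 3)))/5 = 32*(1/55) + ((1/4)*(1/3)*(-8 + 9 - 24)/4)*(1/5) = 32/55 + ((1/4)*(1/3)*(1/4)*(-23))*(1/5) = 32/55 - 23/48*1/5 = 32/55 - 23/240 = 1283/2640 ≈ 0.48598)
t(c) = 1283*c/2640
(t(73) - 26501) + 22614 = ((1283/2640)*73 - 26501) + 22614 = (93659/2640 - 26501) + 22614 = -69868981/2640 + 22614 = -10168021/2640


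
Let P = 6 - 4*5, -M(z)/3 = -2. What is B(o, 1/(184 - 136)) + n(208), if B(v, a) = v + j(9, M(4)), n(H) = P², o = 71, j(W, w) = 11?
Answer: 278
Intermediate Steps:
M(z) = 6 (M(z) = -3*(-2) = 6)
P = -14 (P = 6 - 1*20 = 6 - 20 = -14)
n(H) = 196 (n(H) = (-14)² = 196)
B(v, a) = 11 + v (B(v, a) = v + 11 = 11 + v)
B(o, 1/(184 - 136)) + n(208) = (11 + 71) + 196 = 82 + 196 = 278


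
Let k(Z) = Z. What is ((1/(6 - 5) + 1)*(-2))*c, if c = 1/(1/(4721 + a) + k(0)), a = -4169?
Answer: -2208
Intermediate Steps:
c = 552 (c = 1/(1/(4721 - 4169) + 0) = 1/(1/552 + 0) = 1/(1/552) = 552)
((1/(6 - 5) + 1)*(-2))*c = ((1/(6 - 5) + 1)*(-2))*552 = ((1/1 + 1)*(-2))*552 = ((1 + 1)*(-2))*552 = (2*(-2))*552 = -4*552 = -2208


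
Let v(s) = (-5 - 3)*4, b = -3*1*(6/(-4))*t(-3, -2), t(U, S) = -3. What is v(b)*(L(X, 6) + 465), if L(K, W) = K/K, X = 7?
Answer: -14912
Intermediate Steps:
L(K, W) = 1
b = -27/2 (b = -3*1*(6/(-4))*(-3) = -3*1*(6*(-1/4))*(-3) = -3*1*(-3/2)*(-3) = -(-9)*(-3)/2 = -3*9/2 = -27/2 ≈ -13.500)
v(s) = -32 (v(s) = -8*4 = -32)
v(b)*(L(X, 6) + 465) = -32*(1 + 465) = -32*466 = -14912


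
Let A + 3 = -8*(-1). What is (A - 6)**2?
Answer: 1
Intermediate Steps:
A = 5 (A = -3 - 8*(-1) = -3 + 8 = 5)
(A - 6)**2 = (5 - 6)**2 = (-1)**2 = 1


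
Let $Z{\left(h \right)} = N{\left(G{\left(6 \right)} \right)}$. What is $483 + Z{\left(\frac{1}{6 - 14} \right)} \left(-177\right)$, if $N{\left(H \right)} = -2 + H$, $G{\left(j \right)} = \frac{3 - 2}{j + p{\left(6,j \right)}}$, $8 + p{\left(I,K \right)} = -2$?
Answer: $\frac{3525}{4} \approx 881.25$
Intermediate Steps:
$p{\left(I,K \right)} = -10$ ($p{\left(I,K \right)} = -8 - 2 = -10$)
$G{\left(j \right)} = \frac{1}{-10 + j}$ ($G{\left(j \right)} = \frac{3 - 2}{j - 10} = 1 \frac{1}{-10 + j} = \frac{1}{-10 + j}$)
$Z{\left(h \right)} = - \frac{9}{4}$ ($Z{\left(h \right)} = -2 + \frac{1}{-10 + 6} = -2 + \frac{1}{-4} = -2 - \frac{1}{4} = - \frac{9}{4}$)
$483 + Z{\left(\frac{1}{6 - 14} \right)} \left(-177\right) = 483 - - \frac{1593}{4} = 483 + \frac{1593}{4} = \frac{3525}{4}$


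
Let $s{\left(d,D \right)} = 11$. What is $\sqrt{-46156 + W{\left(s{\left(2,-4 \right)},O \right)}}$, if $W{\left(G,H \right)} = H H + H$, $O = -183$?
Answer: $5 i \sqrt{514} \approx 113.36 i$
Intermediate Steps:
$W{\left(G,H \right)} = H + H^{2}$ ($W{\left(G,H \right)} = H^{2} + H = H + H^{2}$)
$\sqrt{-46156 + W{\left(s{\left(2,-4 \right)},O \right)}} = \sqrt{-46156 - 183 \left(1 - 183\right)} = \sqrt{-46156 - -33306} = \sqrt{-46156 + 33306} = \sqrt{-12850} = 5 i \sqrt{514}$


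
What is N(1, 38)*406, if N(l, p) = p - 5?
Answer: 13398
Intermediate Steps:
N(l, p) = -5 + p
N(1, 38)*406 = (-5 + 38)*406 = 33*406 = 13398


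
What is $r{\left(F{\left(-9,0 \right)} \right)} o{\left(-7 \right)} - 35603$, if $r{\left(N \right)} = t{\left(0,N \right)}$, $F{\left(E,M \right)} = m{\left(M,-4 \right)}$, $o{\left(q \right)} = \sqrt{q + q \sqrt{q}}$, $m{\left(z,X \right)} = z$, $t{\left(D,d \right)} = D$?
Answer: $-35603$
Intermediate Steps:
$o{\left(q \right)} = \sqrt{q + q^{\frac{3}{2}}}$
$F{\left(E,M \right)} = M$
$r{\left(N \right)} = 0$
$r{\left(F{\left(-9,0 \right)} \right)} o{\left(-7 \right)} - 35603 = 0 \sqrt{-7 + \left(-7\right)^{\frac{3}{2}}} - 35603 = 0 \sqrt{-7 - 7 i \sqrt{7}} - 35603 = 0 - 35603 = -35603$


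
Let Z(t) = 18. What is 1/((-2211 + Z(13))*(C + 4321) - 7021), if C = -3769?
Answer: -1/1217557 ≈ -8.2132e-7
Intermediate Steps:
1/((-2211 + Z(13))*(C + 4321) - 7021) = 1/((-2211 + 18)*(-3769 + 4321) - 7021) = 1/(-2193*552 - 7021) = 1/(-1210536 - 7021) = 1/(-1217557) = -1/1217557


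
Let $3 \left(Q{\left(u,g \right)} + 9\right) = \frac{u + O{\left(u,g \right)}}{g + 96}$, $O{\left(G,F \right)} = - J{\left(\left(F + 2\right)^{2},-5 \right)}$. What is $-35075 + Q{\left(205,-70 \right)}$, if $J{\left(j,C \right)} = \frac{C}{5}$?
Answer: $- \frac{1368173}{39} \approx -35081.0$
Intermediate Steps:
$J{\left(j,C \right)} = \frac{C}{5}$ ($J{\left(j,C \right)} = C \frac{1}{5} = \frac{C}{5}$)
$O{\left(G,F \right)} = 1$ ($O{\left(G,F \right)} = - \frac{-5}{5} = \left(-1\right) \left(-1\right) = 1$)
$Q{\left(u,g \right)} = -9 + \frac{1 + u}{3 \left(96 + g\right)}$ ($Q{\left(u,g \right)} = -9 + \frac{\left(u + 1\right) \frac{1}{g + 96}}{3} = -9 + \frac{\left(1 + u\right) \frac{1}{96 + g}}{3} = -9 + \frac{\frac{1}{96 + g} \left(1 + u\right)}{3} = -9 + \frac{1 + u}{3 \left(96 + g\right)}$)
$-35075 + Q{\left(205,-70 \right)} = -35075 + \frac{-2591 + 205 - -1890}{3 \left(96 - 70\right)} = -35075 + \frac{-2591 + 205 + 1890}{3 \cdot 26} = -35075 + \frac{1}{3} \cdot \frac{1}{26} \left(-496\right) = -35075 - \frac{248}{39} = - \frac{1368173}{39}$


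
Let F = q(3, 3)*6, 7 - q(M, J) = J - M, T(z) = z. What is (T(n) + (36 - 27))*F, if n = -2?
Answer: 294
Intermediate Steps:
q(M, J) = 7 + M - J (q(M, J) = 7 - (J - M) = 7 + (M - J) = 7 + M - J)
F = 42 (F = (7 + 3 - 1*3)*6 = (7 + 3 - 3)*6 = 7*6 = 42)
(T(n) + (36 - 27))*F = (-2 + (36 - 27))*42 = (-2 + 9)*42 = 7*42 = 294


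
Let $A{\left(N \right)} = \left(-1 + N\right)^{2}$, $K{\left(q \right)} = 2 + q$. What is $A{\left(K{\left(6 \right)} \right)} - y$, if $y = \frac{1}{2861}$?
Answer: $\frac{140188}{2861} \approx 49.0$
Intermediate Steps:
$y = \frac{1}{2861} \approx 0.00034953$
$A{\left(K{\left(6 \right)} \right)} - y = \left(-1 + \left(2 + 6\right)\right)^{2} - \frac{1}{2861} = \left(-1 + 8\right)^{2} - \frac{1}{2861} = 7^{2} - \frac{1}{2861} = 49 - \frac{1}{2861} = \frac{140188}{2861}$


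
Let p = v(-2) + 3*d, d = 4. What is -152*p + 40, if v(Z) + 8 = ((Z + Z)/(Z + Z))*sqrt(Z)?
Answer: -568 - 152*I*sqrt(2) ≈ -568.0 - 214.96*I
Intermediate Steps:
v(Z) = -8 + sqrt(Z) (v(Z) = -8 + ((Z + Z)/(Z + Z))*sqrt(Z) = -8 + ((2*Z)/((2*Z)))*sqrt(Z) = -8 + ((2*Z)*(1/(2*Z)))*sqrt(Z) = -8 + 1*sqrt(Z) = -8 + sqrt(Z))
p = 4 + I*sqrt(2) (p = (-8 + sqrt(-2)) + 3*4 = (-8 + I*sqrt(2)) + 12 = 4 + I*sqrt(2) ≈ 4.0 + 1.4142*I)
-152*p + 40 = -152*(4 + I*sqrt(2)) + 40 = (-608 - 152*I*sqrt(2)) + 40 = -568 - 152*I*sqrt(2)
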